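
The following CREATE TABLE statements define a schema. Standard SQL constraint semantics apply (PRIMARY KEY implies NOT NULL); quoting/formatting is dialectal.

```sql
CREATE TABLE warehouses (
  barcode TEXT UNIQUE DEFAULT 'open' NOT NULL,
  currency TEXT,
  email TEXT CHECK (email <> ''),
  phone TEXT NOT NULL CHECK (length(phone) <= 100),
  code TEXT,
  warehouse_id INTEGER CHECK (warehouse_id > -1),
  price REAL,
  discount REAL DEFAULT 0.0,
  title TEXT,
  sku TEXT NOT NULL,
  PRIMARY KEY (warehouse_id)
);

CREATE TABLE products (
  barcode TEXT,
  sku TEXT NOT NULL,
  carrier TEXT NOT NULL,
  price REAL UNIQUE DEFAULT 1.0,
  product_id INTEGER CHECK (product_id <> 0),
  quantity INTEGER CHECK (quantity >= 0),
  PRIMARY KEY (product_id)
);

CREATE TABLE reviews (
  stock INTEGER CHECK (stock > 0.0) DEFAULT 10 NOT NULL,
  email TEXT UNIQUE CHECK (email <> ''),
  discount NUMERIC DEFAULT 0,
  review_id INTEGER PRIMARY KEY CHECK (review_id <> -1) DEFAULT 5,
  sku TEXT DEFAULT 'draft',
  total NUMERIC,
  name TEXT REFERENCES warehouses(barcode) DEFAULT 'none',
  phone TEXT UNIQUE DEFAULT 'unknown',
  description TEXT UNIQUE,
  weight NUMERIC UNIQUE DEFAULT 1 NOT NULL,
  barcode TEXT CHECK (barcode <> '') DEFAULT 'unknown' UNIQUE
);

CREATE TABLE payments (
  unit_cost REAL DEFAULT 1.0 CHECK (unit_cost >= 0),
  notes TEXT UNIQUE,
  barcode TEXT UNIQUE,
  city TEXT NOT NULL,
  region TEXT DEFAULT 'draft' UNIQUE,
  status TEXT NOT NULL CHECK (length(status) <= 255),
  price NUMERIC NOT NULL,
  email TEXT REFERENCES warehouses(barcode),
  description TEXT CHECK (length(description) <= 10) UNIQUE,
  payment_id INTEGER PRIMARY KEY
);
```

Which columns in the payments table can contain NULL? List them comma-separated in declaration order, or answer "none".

unit_cost, notes, barcode, region, email, description

- unit_cost: CHECK does not forbid NULL (a CHECK constraint passes when its expression is NULL) → nullable.
- notes: UNIQUE does not imply NOT NULL → nullable.
- barcode: UNIQUE does not imply NOT NULL → nullable.
- city: declared NOT NULL → not nullable.
- region: UNIQUE does not imply NOT NULL → nullable.
- status: declared NOT NULL → not nullable.
- price: declared NOT NULL → not nullable.
- email: a foreign key column may be NULL unless separately constrained → nullable.
- description: CHECK does not forbid NULL (a CHECK constraint passes when its expression is NULL) → nullable.
- payment_id: part of the PRIMARY KEY, which implies NOT NULL → not nullable.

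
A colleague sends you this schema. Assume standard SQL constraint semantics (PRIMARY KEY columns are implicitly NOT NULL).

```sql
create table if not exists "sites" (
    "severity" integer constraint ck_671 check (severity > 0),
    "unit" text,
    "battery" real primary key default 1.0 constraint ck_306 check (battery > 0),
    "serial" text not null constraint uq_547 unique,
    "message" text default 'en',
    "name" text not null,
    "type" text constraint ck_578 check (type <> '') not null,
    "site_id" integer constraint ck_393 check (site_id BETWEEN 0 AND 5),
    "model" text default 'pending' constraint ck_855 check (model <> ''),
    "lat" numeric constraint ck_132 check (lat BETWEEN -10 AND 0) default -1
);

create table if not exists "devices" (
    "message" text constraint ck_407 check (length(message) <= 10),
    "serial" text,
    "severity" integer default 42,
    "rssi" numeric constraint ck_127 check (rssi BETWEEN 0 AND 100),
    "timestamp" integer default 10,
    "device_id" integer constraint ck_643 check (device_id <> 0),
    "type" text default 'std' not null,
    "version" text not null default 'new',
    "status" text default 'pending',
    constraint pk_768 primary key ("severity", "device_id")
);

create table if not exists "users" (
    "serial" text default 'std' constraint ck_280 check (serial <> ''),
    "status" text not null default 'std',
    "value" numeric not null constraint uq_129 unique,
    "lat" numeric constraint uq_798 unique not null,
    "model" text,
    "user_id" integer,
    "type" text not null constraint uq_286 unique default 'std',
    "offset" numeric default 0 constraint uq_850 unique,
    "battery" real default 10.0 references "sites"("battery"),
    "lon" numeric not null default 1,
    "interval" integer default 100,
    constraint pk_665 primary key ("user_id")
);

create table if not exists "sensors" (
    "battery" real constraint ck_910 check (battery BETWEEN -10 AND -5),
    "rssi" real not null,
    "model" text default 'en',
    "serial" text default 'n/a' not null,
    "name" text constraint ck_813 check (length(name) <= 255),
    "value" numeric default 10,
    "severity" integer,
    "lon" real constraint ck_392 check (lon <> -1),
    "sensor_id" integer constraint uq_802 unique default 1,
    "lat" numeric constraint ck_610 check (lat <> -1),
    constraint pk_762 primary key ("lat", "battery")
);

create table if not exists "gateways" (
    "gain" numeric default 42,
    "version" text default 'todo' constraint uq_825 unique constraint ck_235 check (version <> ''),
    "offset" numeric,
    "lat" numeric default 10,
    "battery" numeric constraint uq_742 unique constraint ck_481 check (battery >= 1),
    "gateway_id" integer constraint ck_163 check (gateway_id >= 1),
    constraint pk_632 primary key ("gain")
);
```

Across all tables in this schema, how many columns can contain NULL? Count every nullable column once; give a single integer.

27

sites: 6 nullable (severity, unit, message, site_id, model, lat — PK (battery) and explicit NOT NULL columns excluded).
devices: 5 nullable (message, serial, rssi, timestamp, status — PK (severity, device_id) and explicit NOT NULL columns excluded).
users: 5 nullable (serial, model, offset, battery, interval — PK (user_id) and explicit NOT NULL columns excluded).
sensors: 6 nullable (model, name, value, severity, lon, sensor_id — PK (lat, battery) and explicit NOT NULL columns excluded).
gateways: 5 nullable (version, offset, lat, battery, gateway_id — PK (gain) and explicit NOT NULL columns excluded).
Total: 6 + 5 + 5 + 6 + 5 = 27.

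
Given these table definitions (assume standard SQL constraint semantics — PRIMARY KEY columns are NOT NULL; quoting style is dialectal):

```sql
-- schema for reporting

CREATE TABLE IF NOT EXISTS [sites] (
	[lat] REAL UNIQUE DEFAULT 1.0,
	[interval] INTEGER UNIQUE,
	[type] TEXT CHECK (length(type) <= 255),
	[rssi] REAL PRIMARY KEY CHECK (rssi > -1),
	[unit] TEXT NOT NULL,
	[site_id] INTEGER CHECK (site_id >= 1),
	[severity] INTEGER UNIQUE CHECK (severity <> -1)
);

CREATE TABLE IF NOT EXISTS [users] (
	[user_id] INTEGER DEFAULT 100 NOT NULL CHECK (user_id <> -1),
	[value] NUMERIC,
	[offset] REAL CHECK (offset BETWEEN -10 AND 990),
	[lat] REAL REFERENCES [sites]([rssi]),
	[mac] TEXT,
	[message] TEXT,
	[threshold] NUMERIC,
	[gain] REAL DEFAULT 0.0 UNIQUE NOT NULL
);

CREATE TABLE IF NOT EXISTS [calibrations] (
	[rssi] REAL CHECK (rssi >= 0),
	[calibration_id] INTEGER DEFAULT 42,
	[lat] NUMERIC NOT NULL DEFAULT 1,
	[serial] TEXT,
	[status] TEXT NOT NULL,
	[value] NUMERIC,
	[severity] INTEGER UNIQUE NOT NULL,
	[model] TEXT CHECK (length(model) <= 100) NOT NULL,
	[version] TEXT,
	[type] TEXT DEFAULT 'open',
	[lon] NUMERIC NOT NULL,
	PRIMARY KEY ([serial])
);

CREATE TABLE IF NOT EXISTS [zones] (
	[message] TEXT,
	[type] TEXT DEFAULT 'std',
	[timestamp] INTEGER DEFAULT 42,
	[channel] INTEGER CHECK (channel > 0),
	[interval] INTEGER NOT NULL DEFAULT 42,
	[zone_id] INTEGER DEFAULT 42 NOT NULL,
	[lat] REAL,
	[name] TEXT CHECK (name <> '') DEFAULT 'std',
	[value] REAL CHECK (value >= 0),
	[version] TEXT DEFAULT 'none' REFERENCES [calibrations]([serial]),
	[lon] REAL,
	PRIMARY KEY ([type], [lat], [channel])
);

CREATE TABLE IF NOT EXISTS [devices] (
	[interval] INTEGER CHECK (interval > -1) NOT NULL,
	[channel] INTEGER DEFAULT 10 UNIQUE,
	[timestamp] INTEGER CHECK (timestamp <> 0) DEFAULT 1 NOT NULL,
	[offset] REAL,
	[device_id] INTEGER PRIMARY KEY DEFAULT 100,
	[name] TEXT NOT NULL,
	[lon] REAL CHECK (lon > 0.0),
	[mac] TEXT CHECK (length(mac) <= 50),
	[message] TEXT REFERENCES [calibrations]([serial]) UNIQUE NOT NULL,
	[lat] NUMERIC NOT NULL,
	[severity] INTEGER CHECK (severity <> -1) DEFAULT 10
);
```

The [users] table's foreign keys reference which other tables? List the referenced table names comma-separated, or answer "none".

sites

- lat REFERENCES sites(rssi).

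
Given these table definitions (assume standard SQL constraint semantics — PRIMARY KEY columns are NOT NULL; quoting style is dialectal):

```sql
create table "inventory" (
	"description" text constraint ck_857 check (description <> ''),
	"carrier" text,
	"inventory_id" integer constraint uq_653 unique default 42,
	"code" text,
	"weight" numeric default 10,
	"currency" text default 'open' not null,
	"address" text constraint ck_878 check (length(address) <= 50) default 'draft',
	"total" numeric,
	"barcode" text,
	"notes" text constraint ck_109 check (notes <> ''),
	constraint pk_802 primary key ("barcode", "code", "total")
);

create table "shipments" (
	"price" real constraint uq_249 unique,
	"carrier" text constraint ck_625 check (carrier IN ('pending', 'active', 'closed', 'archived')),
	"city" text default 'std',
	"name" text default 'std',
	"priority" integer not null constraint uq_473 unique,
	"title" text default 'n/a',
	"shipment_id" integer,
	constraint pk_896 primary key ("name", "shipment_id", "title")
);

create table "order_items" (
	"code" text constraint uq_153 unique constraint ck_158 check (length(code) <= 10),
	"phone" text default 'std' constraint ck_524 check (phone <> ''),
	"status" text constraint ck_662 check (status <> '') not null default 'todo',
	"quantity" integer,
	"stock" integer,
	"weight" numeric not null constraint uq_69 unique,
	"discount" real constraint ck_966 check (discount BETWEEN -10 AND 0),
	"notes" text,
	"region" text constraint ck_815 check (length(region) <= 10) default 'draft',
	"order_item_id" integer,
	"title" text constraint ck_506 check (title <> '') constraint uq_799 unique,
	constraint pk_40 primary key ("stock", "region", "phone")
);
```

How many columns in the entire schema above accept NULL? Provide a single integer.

inventory: 6 nullable (description, carrier, inventory_id, weight, address, notes — PK (barcode, code, total) and explicit NOT NULL columns excluded).
shipments: 3 nullable (price, carrier, city — PK (name, shipment_id, title) and explicit NOT NULL columns excluded).
order_items: 6 nullable (code, quantity, discount, notes, order_item_id, title — PK (stock, region, phone) and explicit NOT NULL columns excluded).
Total: 6 + 3 + 6 = 15.

15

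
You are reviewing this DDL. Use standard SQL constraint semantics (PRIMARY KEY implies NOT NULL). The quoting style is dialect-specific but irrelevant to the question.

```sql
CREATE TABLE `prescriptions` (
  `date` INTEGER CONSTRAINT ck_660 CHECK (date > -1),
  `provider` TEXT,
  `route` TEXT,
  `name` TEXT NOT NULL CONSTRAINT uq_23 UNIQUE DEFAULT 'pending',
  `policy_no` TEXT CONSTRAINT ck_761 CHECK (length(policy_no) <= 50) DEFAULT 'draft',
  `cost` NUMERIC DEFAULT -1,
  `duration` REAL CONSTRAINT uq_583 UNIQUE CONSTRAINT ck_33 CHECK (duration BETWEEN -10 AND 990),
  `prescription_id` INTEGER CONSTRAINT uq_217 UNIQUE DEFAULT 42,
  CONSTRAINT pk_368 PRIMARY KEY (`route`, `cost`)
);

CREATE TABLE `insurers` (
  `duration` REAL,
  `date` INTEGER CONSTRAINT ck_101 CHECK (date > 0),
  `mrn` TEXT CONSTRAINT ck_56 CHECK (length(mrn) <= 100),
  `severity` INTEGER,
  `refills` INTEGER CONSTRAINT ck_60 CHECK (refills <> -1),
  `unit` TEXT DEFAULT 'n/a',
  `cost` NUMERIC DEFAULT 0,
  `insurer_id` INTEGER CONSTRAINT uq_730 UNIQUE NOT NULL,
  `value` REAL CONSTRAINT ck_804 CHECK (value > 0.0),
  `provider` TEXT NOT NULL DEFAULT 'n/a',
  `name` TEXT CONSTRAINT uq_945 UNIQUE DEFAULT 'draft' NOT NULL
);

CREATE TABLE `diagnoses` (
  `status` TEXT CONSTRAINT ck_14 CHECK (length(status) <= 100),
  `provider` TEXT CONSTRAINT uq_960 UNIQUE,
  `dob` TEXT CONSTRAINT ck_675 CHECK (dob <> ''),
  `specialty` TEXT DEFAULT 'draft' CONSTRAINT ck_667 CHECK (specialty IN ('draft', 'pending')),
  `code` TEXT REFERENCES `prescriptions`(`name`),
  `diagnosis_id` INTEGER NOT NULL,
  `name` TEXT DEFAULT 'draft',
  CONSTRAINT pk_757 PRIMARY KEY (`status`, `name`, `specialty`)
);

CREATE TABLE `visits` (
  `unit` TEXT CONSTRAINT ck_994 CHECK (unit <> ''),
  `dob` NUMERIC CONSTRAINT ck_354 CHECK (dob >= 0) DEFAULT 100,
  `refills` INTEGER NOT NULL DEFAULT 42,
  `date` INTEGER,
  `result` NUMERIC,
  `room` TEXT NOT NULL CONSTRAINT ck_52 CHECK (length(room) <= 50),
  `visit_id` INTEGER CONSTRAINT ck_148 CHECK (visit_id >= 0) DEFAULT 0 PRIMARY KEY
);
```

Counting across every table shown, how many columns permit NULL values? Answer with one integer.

prescriptions: 5 nullable (date, provider, policy_no, duration, prescription_id — PK (route, cost) and explicit NOT NULL columns excluded).
insurers: 8 nullable (duration, date, mrn, severity, refills, unit, cost, value — PK none and explicit NOT NULL columns excluded).
diagnoses: 3 nullable (provider, dob, code — PK (status, name, specialty) and explicit NOT NULL columns excluded).
visits: 4 nullable (unit, dob, date, result — PK (visit_id) and explicit NOT NULL columns excluded).
Total: 5 + 8 + 3 + 4 = 20.

20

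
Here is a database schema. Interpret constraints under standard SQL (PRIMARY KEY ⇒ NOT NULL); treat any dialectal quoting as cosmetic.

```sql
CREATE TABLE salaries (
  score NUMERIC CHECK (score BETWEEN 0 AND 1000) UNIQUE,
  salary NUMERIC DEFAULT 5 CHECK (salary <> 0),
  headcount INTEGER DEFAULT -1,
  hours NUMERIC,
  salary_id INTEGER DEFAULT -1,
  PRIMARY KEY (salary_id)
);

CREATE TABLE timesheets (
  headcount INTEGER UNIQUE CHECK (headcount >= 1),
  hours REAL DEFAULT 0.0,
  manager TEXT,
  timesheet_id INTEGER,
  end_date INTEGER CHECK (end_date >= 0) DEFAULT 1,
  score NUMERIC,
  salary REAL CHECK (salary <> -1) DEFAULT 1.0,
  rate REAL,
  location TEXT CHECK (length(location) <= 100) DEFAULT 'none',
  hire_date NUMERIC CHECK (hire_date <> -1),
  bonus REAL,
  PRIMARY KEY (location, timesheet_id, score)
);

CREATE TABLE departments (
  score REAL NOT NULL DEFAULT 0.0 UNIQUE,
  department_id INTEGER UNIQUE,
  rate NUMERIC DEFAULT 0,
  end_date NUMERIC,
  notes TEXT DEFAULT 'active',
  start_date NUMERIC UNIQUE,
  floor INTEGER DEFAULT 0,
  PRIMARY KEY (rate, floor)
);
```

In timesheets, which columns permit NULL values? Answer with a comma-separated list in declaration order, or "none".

- headcount: CHECK does not forbid NULL (a CHECK constraint passes when its expression is NULL) → nullable.
- hours: DEFAULT only fills an omitted column; an explicit NULL is still allowed → nullable.
- manager: no NOT NULL constraint applies → nullable.
- timesheet_id: part of the PRIMARY KEY, which implies NOT NULL → not nullable.
- end_date: CHECK does not forbid NULL (a CHECK constraint passes when its expression is NULL) → nullable.
- score: part of the PRIMARY KEY, which implies NOT NULL → not nullable.
- salary: CHECK does not forbid NULL (a CHECK constraint passes when its expression is NULL) → nullable.
- rate: no NOT NULL constraint applies → nullable.
- location: part of the PRIMARY KEY, which implies NOT NULL → not nullable.
- hire_date: CHECK does not forbid NULL (a CHECK constraint passes when its expression is NULL) → nullable.
- bonus: no NOT NULL constraint applies → nullable.

headcount, hours, manager, end_date, salary, rate, hire_date, bonus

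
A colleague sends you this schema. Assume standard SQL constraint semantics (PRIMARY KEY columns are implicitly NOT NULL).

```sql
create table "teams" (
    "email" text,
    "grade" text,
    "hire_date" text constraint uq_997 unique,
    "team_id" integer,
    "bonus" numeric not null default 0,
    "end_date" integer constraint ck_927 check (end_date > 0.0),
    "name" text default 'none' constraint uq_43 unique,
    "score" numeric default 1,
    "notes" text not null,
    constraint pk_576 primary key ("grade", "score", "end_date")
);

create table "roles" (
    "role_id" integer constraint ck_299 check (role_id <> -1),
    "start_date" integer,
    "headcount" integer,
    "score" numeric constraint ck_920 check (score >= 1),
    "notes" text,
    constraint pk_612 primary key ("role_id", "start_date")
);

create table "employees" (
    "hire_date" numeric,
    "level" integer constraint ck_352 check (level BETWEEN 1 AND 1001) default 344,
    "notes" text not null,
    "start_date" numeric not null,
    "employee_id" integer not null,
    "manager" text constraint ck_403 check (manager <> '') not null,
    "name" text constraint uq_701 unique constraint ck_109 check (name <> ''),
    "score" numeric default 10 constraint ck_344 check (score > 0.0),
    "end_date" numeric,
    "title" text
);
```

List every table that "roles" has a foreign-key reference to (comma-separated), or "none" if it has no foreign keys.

No column in roles has a REFERENCES clause.

none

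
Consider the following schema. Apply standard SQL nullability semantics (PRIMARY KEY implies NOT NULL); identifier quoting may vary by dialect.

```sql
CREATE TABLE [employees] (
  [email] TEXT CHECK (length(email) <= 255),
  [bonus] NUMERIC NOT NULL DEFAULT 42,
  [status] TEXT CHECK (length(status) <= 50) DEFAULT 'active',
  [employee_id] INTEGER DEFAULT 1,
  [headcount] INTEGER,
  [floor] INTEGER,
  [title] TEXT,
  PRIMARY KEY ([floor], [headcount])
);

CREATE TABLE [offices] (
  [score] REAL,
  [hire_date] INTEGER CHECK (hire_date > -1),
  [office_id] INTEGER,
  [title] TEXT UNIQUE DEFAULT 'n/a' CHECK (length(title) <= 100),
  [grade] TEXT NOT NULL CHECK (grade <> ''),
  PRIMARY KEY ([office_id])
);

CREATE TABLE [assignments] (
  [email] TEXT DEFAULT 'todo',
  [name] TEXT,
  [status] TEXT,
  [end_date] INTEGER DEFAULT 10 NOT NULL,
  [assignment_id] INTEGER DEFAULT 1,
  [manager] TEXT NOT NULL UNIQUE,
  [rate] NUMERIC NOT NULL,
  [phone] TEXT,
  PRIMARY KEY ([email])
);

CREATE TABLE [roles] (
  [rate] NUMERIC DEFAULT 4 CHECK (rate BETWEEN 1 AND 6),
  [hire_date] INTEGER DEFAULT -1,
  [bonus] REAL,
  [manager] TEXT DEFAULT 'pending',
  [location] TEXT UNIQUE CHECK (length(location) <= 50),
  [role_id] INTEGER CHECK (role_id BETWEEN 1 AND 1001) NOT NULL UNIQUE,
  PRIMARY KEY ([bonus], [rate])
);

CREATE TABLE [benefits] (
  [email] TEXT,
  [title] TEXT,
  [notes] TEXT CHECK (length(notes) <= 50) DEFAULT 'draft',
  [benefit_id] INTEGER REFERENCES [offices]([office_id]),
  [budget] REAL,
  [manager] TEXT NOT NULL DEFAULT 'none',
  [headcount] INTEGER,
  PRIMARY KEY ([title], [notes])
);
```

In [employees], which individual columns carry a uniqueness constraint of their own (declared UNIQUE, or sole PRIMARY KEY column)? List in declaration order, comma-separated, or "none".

none

- email: no UNIQUE or single-column PK constraint.
- bonus: no UNIQUE or single-column PK constraint.
- status: no UNIQUE or single-column PK constraint.
- employee_id: no UNIQUE or single-column PK constraint.
- headcount: part of a composite PRIMARY KEY — only the tuple is unique, not this column on its own.
- floor: part of a composite PRIMARY KEY — only the tuple is unique, not this column on its own.
- title: no UNIQUE or single-column PK constraint.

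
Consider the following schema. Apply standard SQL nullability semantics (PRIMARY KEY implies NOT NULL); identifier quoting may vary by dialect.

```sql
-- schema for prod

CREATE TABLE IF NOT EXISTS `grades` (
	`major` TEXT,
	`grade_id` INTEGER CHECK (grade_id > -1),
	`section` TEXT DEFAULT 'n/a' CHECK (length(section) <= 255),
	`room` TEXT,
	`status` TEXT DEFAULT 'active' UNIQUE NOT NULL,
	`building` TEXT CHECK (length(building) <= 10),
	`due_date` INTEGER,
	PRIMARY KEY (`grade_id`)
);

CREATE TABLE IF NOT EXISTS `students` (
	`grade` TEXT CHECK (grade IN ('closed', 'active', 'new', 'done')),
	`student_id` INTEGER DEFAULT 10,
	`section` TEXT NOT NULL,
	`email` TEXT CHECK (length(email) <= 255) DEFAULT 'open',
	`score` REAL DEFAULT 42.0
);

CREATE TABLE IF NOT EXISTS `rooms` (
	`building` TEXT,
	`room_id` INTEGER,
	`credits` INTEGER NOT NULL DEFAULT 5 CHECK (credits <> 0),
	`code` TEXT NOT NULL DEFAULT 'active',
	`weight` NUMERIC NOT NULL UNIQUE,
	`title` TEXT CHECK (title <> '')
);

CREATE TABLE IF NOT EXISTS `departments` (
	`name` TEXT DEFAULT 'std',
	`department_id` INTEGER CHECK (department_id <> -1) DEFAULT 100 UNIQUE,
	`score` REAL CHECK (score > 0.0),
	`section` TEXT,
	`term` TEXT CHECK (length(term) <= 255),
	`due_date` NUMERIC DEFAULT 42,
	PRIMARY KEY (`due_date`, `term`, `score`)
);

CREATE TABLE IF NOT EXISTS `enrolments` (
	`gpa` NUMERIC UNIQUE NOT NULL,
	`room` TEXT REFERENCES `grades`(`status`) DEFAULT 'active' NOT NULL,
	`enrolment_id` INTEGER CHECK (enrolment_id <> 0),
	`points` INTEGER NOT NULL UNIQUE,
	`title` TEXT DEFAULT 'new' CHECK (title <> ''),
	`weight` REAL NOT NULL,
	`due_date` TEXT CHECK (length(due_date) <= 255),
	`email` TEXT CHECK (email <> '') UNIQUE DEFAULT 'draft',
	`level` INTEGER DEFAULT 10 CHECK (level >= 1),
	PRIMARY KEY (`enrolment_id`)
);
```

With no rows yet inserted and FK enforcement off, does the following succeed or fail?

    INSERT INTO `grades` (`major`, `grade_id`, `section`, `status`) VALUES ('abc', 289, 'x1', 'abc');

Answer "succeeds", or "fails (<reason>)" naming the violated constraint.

NOT NULL columns: grade_id is supplied; status is supplied.
CHECK constraints: 289 satisfies (grade_id > -1); 'x1' satisfies (length(section) <= 255).
No constraint is violated.

succeeds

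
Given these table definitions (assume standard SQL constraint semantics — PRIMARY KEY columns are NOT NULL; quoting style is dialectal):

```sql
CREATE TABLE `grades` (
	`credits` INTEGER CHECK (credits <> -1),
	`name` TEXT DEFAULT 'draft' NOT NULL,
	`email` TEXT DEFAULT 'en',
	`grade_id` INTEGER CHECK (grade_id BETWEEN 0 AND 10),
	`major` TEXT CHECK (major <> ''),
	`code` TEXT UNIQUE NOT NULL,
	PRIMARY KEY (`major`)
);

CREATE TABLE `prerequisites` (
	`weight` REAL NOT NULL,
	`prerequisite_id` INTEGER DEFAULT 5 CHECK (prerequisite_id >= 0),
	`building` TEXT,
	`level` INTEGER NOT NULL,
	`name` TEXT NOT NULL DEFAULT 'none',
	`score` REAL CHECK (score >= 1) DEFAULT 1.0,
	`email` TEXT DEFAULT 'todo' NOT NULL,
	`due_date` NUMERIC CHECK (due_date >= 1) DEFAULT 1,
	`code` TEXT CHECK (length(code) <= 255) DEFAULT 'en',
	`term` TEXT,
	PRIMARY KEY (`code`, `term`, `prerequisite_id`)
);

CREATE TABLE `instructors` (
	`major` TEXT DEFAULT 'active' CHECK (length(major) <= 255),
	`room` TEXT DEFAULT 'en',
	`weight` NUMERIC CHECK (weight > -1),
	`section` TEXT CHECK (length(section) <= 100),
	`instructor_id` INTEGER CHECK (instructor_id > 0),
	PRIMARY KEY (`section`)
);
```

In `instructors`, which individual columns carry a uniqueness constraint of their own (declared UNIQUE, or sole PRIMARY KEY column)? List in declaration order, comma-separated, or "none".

section

- major: no UNIQUE or single-column PK constraint.
- room: no UNIQUE or single-column PK constraint.
- weight: no UNIQUE or single-column PK constraint.
- section: single-column PRIMARY KEY → unique.
- instructor_id: no UNIQUE or single-column PK constraint.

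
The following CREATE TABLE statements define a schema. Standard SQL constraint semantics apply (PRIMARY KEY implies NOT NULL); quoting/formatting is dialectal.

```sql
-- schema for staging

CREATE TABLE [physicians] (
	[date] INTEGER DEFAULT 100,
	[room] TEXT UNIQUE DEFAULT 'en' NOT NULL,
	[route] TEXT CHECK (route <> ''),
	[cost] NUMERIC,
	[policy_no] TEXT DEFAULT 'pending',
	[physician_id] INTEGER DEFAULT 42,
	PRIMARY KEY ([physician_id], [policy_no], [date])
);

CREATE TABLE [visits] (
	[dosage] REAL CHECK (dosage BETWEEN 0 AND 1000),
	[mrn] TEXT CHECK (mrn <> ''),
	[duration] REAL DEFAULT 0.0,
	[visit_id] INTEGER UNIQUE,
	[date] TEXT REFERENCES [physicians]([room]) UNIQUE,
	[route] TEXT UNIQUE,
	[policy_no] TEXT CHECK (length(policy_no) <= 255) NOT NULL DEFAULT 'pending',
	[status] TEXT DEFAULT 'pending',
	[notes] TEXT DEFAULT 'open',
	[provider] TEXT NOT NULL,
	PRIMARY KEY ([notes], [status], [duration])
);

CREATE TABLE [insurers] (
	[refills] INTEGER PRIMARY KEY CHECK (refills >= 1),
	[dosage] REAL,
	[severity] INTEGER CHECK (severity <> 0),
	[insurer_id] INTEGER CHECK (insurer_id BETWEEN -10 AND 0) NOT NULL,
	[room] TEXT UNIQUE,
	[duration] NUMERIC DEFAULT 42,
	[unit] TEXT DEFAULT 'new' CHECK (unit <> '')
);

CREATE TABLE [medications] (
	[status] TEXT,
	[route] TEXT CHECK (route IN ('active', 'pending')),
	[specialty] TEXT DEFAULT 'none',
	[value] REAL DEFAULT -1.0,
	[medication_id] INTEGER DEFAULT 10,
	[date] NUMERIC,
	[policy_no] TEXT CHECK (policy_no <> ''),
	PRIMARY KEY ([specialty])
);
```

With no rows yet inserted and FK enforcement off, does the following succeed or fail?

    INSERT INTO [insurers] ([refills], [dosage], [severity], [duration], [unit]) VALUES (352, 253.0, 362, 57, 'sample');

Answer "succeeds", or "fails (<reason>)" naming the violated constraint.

insurer_id is omitted from the column list and has no DEFAULT, so it would receive NULL.
But insurer_id is declared NOT NULL.

fails (NOT NULL on insurer_id)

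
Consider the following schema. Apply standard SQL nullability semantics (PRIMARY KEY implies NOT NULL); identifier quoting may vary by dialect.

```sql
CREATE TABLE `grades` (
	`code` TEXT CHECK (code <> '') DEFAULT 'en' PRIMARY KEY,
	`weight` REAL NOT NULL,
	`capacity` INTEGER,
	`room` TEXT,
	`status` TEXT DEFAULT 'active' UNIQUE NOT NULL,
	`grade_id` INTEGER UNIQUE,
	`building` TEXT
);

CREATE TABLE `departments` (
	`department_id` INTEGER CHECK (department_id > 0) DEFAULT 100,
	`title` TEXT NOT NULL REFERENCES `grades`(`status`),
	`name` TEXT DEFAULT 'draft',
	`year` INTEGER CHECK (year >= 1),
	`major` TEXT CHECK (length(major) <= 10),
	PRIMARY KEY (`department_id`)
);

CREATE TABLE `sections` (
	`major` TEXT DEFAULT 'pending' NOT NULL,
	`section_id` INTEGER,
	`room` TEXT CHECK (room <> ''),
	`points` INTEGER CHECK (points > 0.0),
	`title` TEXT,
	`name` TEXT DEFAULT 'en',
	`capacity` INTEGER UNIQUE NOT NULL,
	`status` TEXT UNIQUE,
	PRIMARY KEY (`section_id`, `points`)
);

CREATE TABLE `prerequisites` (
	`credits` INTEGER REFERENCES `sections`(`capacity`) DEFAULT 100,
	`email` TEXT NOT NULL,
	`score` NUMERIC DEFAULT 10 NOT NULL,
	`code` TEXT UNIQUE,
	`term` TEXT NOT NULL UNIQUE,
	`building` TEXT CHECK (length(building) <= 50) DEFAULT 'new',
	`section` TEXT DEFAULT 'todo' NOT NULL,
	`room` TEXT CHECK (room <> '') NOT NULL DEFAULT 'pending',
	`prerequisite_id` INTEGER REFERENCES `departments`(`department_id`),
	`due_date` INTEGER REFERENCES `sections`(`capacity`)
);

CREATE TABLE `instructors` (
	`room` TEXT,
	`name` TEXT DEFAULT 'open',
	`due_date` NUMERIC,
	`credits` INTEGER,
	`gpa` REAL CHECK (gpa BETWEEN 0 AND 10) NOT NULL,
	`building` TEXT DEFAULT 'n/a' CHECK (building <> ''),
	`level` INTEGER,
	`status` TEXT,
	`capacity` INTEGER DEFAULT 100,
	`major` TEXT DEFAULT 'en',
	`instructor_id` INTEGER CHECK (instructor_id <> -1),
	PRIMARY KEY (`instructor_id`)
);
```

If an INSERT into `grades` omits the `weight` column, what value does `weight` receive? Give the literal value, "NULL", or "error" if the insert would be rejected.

error

weight has no DEFAULT clause.
Omitting it would insert NULL, but it is declared NOT NULL, so the INSERT fails.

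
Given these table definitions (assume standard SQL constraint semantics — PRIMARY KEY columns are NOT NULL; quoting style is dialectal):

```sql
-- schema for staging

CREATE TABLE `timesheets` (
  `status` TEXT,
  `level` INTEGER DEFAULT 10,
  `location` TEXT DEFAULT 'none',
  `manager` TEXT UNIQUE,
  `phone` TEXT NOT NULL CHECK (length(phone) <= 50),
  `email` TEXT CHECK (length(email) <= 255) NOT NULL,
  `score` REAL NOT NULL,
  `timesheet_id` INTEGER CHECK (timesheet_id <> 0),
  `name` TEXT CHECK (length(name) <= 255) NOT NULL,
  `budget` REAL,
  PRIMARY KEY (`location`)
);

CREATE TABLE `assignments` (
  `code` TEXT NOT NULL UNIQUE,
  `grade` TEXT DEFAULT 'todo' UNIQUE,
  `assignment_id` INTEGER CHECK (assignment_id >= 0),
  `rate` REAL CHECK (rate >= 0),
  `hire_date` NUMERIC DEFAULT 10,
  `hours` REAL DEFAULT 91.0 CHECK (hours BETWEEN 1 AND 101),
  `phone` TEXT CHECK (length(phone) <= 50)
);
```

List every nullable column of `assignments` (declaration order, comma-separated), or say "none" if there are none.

- code: declared NOT NULL → not nullable.
- grade: UNIQUE does not imply NOT NULL → nullable.
- assignment_id: CHECK does not forbid NULL (a CHECK constraint passes when its expression is NULL) → nullable.
- rate: CHECK does not forbid NULL (a CHECK constraint passes when its expression is NULL) → nullable.
- hire_date: DEFAULT only fills an omitted column; an explicit NULL is still allowed → nullable.
- hours: CHECK does not forbid NULL (a CHECK constraint passes when its expression is NULL) → nullable.
- phone: CHECK does not forbid NULL (a CHECK constraint passes when its expression is NULL) → nullable.

grade, assignment_id, rate, hire_date, hours, phone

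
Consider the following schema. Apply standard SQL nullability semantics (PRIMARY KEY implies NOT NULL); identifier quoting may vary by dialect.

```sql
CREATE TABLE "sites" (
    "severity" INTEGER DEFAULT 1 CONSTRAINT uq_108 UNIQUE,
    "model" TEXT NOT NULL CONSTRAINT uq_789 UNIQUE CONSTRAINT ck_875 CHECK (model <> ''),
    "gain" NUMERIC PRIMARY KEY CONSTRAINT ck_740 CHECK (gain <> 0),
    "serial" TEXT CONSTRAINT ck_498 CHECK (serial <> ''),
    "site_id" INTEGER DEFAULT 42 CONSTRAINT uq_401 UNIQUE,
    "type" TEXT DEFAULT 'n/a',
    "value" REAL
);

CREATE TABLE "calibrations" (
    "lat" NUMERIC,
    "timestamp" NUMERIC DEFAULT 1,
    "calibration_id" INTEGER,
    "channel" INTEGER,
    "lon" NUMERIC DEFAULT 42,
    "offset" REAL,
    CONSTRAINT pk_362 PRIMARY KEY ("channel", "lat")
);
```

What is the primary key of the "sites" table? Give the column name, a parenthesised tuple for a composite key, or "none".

gain

gain is declared PRIMARY KEY inline on the column.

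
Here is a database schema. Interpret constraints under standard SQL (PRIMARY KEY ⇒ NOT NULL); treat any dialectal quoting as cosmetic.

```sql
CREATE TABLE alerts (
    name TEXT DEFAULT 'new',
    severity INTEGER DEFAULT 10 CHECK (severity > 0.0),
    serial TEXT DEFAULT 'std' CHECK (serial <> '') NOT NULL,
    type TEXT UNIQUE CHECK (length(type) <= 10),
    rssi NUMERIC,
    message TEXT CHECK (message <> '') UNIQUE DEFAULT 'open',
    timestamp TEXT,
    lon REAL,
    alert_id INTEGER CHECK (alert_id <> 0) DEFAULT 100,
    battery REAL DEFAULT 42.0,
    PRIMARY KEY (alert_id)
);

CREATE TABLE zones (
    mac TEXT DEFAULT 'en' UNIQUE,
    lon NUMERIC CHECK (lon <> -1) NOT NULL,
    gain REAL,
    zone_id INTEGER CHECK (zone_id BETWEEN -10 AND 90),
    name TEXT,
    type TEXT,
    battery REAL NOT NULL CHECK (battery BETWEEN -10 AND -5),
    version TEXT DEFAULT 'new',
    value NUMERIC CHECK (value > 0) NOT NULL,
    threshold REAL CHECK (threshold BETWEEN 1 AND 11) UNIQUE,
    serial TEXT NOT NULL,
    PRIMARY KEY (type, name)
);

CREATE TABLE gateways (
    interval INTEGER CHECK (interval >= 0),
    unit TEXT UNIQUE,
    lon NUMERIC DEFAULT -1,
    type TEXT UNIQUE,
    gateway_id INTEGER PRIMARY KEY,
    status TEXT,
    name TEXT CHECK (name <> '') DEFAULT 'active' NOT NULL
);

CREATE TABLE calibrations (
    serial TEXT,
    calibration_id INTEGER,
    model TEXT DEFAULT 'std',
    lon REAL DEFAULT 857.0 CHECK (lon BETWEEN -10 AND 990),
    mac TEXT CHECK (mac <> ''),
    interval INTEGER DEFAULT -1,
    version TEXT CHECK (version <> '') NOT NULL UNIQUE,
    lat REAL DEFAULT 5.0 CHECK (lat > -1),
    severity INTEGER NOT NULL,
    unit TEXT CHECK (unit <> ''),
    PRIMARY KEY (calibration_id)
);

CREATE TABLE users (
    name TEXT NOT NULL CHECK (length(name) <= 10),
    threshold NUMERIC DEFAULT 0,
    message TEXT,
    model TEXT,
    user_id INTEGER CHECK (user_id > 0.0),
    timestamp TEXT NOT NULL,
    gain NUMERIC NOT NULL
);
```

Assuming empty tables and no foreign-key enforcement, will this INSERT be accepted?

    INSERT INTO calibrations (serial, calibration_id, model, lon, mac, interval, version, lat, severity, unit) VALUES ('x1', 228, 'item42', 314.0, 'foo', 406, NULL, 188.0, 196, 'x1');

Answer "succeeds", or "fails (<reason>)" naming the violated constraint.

version is explicitly set to NULL, but version is declared NOT NULL.

fails (NOT NULL on version)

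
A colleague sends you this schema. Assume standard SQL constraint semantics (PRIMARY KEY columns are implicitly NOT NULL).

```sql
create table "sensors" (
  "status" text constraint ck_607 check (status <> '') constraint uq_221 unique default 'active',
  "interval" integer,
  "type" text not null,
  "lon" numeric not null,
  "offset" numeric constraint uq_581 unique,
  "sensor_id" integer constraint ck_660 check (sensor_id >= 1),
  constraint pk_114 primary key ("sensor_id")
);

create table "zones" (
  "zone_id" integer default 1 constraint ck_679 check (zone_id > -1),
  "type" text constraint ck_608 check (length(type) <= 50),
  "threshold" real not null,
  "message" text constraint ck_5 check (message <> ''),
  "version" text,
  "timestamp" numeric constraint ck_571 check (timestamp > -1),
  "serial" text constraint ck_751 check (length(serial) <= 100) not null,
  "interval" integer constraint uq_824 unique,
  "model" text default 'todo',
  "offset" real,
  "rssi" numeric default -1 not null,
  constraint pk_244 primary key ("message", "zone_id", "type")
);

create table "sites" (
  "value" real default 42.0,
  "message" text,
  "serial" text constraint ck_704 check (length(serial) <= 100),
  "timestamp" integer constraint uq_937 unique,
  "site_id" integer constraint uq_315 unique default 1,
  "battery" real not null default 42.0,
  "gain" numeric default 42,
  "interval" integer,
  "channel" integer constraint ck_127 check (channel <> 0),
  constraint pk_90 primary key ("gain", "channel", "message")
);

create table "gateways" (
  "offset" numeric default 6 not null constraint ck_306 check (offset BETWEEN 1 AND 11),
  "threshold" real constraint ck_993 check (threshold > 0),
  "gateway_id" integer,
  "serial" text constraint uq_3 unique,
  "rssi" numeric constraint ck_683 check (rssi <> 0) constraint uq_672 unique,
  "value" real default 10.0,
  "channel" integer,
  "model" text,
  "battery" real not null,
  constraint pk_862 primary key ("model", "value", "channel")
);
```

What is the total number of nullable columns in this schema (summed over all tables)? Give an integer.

sensors: 3 nullable (status, interval, offset — PK (sensor_id) and explicit NOT NULL columns excluded).
zones: 5 nullable (version, timestamp, interval, model, offset — PK (message, zone_id, type) and explicit NOT NULL columns excluded).
sites: 5 nullable (value, serial, timestamp, site_id, interval — PK (gain, channel, message) and explicit NOT NULL columns excluded).
gateways: 4 nullable (threshold, gateway_id, serial, rssi — PK (model, value, channel) and explicit NOT NULL columns excluded).
Total: 3 + 5 + 5 + 4 = 17.

17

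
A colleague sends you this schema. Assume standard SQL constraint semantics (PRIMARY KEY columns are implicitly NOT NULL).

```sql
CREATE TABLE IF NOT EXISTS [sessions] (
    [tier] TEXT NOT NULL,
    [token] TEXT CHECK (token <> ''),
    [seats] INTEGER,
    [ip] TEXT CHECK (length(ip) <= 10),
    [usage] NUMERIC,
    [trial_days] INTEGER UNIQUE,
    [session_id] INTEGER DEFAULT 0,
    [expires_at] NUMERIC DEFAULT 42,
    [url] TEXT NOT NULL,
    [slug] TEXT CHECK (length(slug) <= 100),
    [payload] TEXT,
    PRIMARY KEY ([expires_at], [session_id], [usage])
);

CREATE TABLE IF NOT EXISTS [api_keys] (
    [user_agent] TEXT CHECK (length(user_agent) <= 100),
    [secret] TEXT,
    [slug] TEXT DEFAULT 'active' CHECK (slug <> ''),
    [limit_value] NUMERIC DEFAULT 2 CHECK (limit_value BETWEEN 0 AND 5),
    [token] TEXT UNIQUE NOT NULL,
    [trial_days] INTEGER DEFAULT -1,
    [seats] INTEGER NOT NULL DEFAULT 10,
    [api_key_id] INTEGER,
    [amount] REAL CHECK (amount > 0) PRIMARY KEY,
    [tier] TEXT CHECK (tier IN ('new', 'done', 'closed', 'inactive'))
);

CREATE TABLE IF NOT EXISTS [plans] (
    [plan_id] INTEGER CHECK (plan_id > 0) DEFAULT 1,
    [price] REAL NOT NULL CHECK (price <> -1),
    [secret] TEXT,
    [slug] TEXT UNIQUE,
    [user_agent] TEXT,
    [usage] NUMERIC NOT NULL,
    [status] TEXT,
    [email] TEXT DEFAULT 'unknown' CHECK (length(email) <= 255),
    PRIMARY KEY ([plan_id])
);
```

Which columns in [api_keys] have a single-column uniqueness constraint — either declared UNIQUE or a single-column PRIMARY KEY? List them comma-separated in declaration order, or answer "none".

- user_agent: no UNIQUE or single-column PK constraint.
- secret: no UNIQUE or single-column PK constraint.
- slug: no UNIQUE or single-column PK constraint.
- limit_value: no UNIQUE or single-column PK constraint.
- token: declared UNIQUE → unique.
- trial_days: no UNIQUE or single-column PK constraint.
- seats: no UNIQUE or single-column PK constraint.
- api_key_id: no UNIQUE or single-column PK constraint.
- amount: single-column PRIMARY KEY → unique.
- tier: no UNIQUE or single-column PK constraint.

token, amount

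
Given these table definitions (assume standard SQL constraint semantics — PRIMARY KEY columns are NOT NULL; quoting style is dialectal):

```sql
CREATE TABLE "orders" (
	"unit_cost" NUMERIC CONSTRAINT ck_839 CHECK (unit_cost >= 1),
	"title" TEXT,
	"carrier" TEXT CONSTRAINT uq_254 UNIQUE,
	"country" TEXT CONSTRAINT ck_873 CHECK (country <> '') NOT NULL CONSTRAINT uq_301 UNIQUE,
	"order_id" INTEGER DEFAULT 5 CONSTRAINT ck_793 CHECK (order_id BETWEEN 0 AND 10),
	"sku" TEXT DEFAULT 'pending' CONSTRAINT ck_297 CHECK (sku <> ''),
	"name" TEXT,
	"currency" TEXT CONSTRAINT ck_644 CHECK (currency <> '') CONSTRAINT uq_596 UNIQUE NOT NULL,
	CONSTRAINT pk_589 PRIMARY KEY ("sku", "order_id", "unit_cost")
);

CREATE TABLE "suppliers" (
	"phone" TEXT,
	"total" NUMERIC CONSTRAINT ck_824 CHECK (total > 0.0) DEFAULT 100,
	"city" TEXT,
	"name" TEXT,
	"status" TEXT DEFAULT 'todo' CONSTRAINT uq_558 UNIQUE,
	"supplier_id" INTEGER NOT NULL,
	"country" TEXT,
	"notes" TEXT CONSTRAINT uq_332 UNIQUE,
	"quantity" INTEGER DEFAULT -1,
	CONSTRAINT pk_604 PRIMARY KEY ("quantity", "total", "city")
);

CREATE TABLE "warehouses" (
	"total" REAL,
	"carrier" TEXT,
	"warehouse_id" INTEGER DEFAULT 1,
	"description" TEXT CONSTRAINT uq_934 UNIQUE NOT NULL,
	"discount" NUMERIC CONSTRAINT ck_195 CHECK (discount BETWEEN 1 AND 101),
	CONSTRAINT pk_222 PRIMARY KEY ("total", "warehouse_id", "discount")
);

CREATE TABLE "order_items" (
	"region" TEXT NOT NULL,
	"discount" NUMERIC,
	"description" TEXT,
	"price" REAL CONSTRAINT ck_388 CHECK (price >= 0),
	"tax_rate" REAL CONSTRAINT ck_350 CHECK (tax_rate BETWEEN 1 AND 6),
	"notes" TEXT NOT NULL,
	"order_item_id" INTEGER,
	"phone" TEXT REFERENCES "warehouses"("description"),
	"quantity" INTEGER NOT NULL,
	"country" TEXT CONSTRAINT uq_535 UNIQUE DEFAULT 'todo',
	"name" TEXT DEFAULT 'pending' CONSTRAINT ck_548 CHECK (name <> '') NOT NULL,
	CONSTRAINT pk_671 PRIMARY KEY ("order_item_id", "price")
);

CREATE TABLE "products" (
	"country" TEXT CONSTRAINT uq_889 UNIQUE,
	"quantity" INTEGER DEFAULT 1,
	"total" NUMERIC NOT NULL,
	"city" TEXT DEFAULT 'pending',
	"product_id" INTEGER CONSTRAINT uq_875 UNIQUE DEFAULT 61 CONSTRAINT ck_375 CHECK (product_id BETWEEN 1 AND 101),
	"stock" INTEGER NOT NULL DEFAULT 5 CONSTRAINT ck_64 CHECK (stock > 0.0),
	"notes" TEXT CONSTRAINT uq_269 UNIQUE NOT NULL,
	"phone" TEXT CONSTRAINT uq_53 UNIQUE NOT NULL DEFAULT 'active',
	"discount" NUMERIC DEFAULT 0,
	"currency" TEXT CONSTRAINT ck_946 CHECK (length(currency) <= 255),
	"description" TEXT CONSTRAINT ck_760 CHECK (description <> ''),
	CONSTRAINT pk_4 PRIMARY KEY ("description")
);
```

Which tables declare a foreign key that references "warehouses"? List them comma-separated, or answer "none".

- order_items.phone references warehouses(description).

order_items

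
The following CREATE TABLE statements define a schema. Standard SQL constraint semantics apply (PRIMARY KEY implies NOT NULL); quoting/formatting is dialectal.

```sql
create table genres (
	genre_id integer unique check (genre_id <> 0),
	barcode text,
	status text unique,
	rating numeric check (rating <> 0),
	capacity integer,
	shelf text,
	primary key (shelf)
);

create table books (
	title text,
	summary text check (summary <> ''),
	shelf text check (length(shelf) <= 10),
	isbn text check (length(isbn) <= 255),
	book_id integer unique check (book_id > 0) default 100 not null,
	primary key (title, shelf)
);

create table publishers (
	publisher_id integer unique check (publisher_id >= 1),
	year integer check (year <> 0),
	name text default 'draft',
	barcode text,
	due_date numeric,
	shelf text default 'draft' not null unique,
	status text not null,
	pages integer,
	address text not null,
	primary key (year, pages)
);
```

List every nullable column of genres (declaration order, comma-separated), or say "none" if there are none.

genre_id, barcode, status, rating, capacity

- genre_id: CHECK does not forbid NULL (a CHECK constraint passes when its expression is NULL) → nullable.
- barcode: no NOT NULL constraint applies → nullable.
- status: UNIQUE does not imply NOT NULL → nullable.
- rating: CHECK does not forbid NULL (a CHECK constraint passes when its expression is NULL) → nullable.
- capacity: no NOT NULL constraint applies → nullable.
- shelf: part of the PRIMARY KEY, which implies NOT NULL → not nullable.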